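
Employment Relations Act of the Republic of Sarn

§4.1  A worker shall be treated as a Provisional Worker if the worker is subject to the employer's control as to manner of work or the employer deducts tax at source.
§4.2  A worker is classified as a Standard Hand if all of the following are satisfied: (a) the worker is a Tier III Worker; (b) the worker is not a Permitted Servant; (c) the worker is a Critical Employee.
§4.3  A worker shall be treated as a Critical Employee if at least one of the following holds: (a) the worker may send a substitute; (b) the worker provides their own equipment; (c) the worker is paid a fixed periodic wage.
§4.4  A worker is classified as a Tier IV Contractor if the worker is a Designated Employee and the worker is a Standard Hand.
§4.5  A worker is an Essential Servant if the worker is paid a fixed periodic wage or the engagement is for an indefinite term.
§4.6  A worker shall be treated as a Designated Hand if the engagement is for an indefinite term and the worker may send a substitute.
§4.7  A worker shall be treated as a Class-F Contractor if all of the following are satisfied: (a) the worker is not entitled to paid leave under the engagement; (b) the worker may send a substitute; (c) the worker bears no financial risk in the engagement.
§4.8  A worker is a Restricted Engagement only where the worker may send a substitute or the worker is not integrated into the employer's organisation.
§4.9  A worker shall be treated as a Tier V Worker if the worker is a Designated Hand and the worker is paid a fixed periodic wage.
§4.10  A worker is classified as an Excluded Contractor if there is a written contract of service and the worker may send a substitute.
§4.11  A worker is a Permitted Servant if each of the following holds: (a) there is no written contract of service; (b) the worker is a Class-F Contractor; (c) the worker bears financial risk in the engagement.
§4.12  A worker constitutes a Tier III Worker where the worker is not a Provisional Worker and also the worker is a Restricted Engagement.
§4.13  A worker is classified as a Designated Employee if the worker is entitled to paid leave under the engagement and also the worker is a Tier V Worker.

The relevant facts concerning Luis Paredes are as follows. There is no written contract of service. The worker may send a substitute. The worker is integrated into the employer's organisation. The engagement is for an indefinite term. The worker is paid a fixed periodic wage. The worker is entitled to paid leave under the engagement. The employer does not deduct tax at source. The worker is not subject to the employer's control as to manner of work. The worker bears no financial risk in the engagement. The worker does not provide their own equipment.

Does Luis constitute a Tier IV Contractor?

Under §4.6: the engagement is for an indefinite term? yes; and the worker may send a substitute? yes. So the worker is a Designated Hand.
Under §4.9: Designated Hand (§4.6)? yes; and the worker is paid a fixed periodic wage? yes. So the worker is a Tier V Worker.
Under §4.13: the worker is entitled to paid leave under the engagement? yes; and Tier V Worker (§4.9)? yes. So the worker is a Designated Employee.
Under §4.1: the worker is subject to the employer's control as to manner of work? no; or the employer deducts tax at source? no. So the worker is not a Provisional Worker.
Under §4.8: the worker may send a substitute? yes; or the worker is not integrated into the employer's organisation? no. So the worker is a Restricted Engagement.
Under §4.12: not a Provisional Worker (§4.1)? yes; and Restricted Engagement (§4.8)? yes. So the worker is a Tier III Worker.
Under §4.7: the worker is not entitled to paid leave under the engagement? no; and the worker may send a substitute? yes; and the worker bears no financial risk in the engagement? yes. So the worker is not a Class-F Contractor.
Under §4.11: there is no written contract of service? yes; and Class-F Contractor (§4.7)? no; and the worker bears financial risk in the engagement? no. So the worker is not a Permitted Servant.
Under §4.3: the worker may send a substitute? yes; or the worker provides their own equipment? no; or the worker is paid a fixed periodic wage? yes. So the worker is a Critical Employee.
Under §4.2: Tier III Worker (§4.12)? yes; and not a Permitted Servant (§4.11)? yes; and Critical Employee (§4.3)? yes. So the worker is a Standard Hand.
Under §4.4: Designated Employee (§4.13)? yes; and Standard Hand (§4.2)? yes. So the worker is a Tier IV Contractor.

Yes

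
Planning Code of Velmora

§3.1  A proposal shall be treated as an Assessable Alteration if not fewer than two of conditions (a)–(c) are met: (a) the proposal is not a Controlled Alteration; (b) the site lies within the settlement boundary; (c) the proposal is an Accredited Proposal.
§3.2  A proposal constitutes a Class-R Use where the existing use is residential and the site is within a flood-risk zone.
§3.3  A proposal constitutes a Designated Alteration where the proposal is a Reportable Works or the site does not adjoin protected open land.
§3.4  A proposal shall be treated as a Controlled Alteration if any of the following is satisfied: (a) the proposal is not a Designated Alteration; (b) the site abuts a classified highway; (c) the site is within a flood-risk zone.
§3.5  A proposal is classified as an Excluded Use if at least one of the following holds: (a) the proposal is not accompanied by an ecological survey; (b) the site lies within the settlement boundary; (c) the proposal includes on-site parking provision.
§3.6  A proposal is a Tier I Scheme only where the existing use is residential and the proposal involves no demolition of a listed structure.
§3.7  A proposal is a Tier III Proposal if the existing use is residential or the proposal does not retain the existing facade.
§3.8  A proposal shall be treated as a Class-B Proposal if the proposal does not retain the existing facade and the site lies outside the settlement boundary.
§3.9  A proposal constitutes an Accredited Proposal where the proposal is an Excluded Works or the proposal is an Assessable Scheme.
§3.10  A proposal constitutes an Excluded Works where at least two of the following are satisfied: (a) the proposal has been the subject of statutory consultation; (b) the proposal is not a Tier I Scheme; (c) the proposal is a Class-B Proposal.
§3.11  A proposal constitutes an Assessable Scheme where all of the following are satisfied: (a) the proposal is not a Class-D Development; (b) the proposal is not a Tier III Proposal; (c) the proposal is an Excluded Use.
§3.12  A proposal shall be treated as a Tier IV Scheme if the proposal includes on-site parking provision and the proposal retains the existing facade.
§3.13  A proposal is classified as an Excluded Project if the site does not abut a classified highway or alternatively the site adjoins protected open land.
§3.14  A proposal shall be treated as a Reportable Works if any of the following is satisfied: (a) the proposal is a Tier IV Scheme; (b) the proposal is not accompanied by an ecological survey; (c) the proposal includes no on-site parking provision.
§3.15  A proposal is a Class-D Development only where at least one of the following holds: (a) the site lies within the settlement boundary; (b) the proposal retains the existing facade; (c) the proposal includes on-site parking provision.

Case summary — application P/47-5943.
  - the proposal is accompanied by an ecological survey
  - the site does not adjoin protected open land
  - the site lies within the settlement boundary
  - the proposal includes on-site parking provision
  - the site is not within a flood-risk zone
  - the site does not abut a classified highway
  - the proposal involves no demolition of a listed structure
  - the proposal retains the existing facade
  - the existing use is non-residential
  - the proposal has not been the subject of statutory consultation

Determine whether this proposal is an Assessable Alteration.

Under §3.12: the proposal includes on-site parking provision? yes; and the proposal retains the existing facade? yes. So the proposal is a Tier IV Scheme.
Under §3.14: Tier IV Scheme (§3.12)? yes; or the proposal is not accompanied by an ecological survey? no; or the proposal includes no on-site parking provision? no. So the proposal is a Reportable Works.
Under §3.3: Reportable Works (§3.14)? yes; or the site does not adjoin protected open land? yes. So the proposal is a Designated Alteration.
Under §3.4: not a Designated Alteration (§3.3)? no; or the site abuts a classified highway? no; or the site is within a flood-risk zone? no. So the proposal is not a Controlled Alteration.
Under §3.6: the existing use is residential? no; and the proposal involves no demolition of a listed structure? yes. So the proposal is not a Tier I Scheme.
Under §3.8: the proposal does not retain the existing facade? no; and the site lies outside the settlement boundary? no. So the proposal is not a Class-B Proposal.
Under §3.10: the proposal has been the subject of statutory consultation? no; not a Tier I Scheme (§3.6)? yes; Class-B Proposal (§3.8)? no — 1 of 3 hold (need ≥2) → not satisfied.
Under §3.15: the site lies within the settlement boundary? yes; or the proposal retains the existing facade? yes; or the proposal includes on-site parking provision? yes. So the proposal is a Class-D Development.
Under §3.7: the existing use is residential? no; or the proposal does not retain the existing facade? no. So the proposal is not a Tier III Proposal.
Under §3.5: the proposal is not accompanied by an ecological survey? no; or the site lies within the settlement boundary? yes; or the proposal includes on-site parking provision? yes. So the proposal is an Excluded Use.
Under §3.11: not a Class-D Development (§3.15)? no; and not a Tier III Proposal (§3.7)? yes; and Excluded Use (§3.5)? yes. So the proposal is not an Assessable Scheme.
Under §3.9: Excluded Works (§3.10)? no; or Assessable Scheme (§3.11)? no. So the proposal is not an Accredited Proposal.
Under §3.1: not a Controlled Alteration (§3.4)? yes; the site lies within the settlement boundary? yes; Accredited Proposal (§3.9)? no — 2 of 3 hold (need ≥2) → satisfied.

Yes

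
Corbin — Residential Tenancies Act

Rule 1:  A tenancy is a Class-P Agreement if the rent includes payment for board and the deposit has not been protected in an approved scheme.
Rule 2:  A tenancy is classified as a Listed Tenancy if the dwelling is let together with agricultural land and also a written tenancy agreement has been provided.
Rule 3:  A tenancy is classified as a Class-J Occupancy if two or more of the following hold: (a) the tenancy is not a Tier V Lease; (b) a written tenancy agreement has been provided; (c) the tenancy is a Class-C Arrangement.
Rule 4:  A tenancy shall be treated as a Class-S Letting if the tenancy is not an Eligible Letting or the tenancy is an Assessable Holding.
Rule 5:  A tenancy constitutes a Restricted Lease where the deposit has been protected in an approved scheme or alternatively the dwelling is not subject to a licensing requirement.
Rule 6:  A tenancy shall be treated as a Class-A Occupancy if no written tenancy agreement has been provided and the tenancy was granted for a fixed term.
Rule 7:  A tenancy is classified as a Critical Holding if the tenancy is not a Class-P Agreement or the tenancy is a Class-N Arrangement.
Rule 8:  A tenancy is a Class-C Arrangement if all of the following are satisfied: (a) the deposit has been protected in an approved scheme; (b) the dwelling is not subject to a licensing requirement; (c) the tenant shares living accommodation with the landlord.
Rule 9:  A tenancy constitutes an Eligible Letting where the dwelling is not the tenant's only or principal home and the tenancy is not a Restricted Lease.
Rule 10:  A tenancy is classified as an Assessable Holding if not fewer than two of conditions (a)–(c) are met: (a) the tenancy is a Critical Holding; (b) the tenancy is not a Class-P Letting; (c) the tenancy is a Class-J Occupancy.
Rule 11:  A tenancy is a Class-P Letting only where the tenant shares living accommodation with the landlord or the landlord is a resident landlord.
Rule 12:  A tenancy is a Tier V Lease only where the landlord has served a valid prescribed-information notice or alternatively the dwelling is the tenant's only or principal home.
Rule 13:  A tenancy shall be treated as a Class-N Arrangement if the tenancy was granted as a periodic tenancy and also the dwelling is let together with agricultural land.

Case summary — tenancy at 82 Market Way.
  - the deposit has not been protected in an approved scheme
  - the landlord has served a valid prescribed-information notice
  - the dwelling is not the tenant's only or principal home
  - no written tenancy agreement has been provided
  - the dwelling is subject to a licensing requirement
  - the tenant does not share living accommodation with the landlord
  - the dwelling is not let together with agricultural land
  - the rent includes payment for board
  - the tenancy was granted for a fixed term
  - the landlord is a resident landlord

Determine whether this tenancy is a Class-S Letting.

No

Under rule 5: the deposit has been protected in an approved scheme? no; or the dwelling is not subject to a licensing requirement? no. So the tenancy is not a Restricted Lease.
Under rule 9: the dwelling is not the tenant's only or principal home? yes; and not a Restricted Lease (rule 5)? yes. So the tenancy is an Eligible Letting.
Under rule 1: the rent includes payment for board? yes; and the deposit has not been protected in an approved scheme? yes. So the tenancy is a Class-P Agreement.
Under rule 13: the tenancy was granted as a periodic tenancy? no; and the dwelling is let together with agricultural land? no. So the tenancy is not a Class-N Arrangement.
Under rule 7: not a Class-P Agreement (rule 1)? no; or Class-N Arrangement (rule 13)? no. So the tenancy is not a Critical Holding.
Under rule 11: the tenant shares living accommodation with the landlord? no; or the landlord is a resident landlord? yes. So the tenancy is a Class-P Letting.
Under rule 12: the landlord has served a valid prescribed-information notice? yes; or the dwelling is the tenant's only or principal home? no. So the tenancy is a Tier V Lease.
Under rule 8: the deposit has been protected in an approved scheme? no; and the dwelling is not subject to a licensing requirement? no; and the tenant shares living accommodation with the landlord? no. So the tenancy is not a Class-C Arrangement.
Under rule 3: not a Tier V Lease (rule 12)? no; a written tenancy agreement has been provided? no; Class-C Arrangement (rule 8)? no — 0 of 3 hold (need ≥2) → not satisfied.
Under rule 10: Critical Holding (rule 7)? no; not a Class-P Letting (rule 11)? no; Class-J Occupancy (rule 3)? no — 0 of 3 hold (need ≥2) → not satisfied.
Under rule 4: not an Eligible Letting (rule 9)? no; or Assessable Holding (rule 10)? no. So the tenancy is not a Class-S Letting.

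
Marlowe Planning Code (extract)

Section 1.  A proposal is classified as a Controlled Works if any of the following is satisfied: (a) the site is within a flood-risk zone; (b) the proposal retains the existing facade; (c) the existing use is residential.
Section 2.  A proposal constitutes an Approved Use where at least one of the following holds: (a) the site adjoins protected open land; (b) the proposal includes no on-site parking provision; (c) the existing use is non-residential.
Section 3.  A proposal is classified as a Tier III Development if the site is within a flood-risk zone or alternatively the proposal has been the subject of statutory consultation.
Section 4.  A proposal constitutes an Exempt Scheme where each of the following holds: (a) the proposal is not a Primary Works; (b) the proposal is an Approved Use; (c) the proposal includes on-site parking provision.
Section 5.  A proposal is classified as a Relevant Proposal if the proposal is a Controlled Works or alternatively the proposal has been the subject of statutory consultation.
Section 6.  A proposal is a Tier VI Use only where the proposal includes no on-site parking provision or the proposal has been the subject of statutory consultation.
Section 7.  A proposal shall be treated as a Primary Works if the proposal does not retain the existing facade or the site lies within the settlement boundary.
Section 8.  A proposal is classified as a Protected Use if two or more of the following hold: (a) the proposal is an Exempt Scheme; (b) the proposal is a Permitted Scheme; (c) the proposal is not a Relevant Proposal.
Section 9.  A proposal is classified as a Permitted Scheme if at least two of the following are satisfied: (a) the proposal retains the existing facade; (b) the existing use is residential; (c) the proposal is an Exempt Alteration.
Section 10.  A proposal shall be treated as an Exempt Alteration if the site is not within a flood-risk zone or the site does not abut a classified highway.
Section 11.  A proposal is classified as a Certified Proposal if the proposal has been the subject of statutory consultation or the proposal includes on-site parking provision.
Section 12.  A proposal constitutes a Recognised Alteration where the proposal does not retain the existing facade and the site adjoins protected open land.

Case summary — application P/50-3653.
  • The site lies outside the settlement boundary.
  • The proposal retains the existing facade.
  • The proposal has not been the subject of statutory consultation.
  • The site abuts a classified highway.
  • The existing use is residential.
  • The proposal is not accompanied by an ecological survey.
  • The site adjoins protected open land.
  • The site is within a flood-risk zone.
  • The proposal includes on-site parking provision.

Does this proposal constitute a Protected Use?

Yes

Under section 7: the proposal does not retain the existing facade? no; or the site lies within the settlement boundary? no. So the proposal is not a Primary Works.
Under section 2: the site adjoins protected open land? yes; or the proposal includes no on-site parking provision? no; or the existing use is non-residential? no. So the proposal is an Approved Use.
Under section 4: not a Primary Works (section 7)? yes; and Approved Use (section 2)? yes; and the proposal includes on-site parking provision? yes. So the proposal is an Exempt Scheme.
Under section 10: the site is not within a flood-risk zone? no; or the site does not abut a classified highway? no. So the proposal is not an Exempt Alteration.
Under section 9: the proposal retains the existing facade? yes; the existing use is residential? yes; Exempt Alteration (section 10)? no — 2 of 3 hold (need ≥2) → satisfied.
Under section 1: the site is within a flood-risk zone? yes; or the proposal retains the existing facade? yes; or the existing use is residential? yes. So the proposal is a Controlled Works.
Under section 5: Controlled Works (section 1)? yes; or the proposal has been the subject of statutory consultation? no. So the proposal is a Relevant Proposal.
Under section 8: Exempt Scheme (section 4)? yes; Permitted Scheme (section 9)? yes; not a Relevant Proposal (section 5)? no — 2 of 3 hold (need ≥2) → satisfied.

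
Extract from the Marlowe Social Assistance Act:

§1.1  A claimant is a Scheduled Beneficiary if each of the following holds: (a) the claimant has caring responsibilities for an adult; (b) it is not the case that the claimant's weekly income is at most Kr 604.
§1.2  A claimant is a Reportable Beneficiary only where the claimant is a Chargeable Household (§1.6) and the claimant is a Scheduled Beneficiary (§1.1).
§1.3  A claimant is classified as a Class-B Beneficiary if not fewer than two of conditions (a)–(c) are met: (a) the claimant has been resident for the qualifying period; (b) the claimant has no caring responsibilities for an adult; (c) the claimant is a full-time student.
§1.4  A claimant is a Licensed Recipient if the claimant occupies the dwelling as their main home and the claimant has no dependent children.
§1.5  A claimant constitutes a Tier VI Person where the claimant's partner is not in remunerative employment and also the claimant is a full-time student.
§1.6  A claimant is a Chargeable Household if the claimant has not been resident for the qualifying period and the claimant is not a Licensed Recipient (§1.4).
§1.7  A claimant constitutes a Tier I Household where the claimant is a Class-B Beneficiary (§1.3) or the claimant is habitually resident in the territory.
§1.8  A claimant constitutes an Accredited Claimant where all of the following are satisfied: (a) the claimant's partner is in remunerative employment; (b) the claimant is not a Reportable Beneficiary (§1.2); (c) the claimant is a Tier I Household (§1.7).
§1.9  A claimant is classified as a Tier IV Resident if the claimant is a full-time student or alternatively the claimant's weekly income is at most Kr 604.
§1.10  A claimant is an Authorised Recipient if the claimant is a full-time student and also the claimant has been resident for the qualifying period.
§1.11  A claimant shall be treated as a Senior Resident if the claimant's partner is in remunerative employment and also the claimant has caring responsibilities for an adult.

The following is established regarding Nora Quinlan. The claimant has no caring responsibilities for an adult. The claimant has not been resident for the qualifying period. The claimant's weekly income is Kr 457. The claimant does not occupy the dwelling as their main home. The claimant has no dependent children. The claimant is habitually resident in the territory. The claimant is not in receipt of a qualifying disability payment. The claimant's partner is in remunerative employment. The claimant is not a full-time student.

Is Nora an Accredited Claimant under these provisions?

Under §1.4: the claimant occupies the dwelling as their main home? no; and the claimant has no dependent children? yes. So the claimant is not a Licensed Recipient.
Under §1.6: the claimant has not been resident for the qualifying period? yes; and not a Licensed Recipient (§1.4)? yes. So the claimant is a Chargeable Household.
Under §1.1: the claimant has caring responsibilities for an adult? no; and claimant's weekly income: Kr 457 ≤ Kr 604? yes, so negated condition no. So the claimant is not a Scheduled Beneficiary.
Under §1.2: Chargeable Household (§1.6)? yes; and Scheduled Beneficiary (§1.1)? no. So the claimant is not a Reportable Beneficiary.
Under §1.3: the claimant has been resident for the qualifying period? no; the claimant has no caring responsibilities for an adult? yes; the claimant is a full-time student? no — 1 of 3 hold (need ≥2) → not satisfied.
Under §1.7: Class-B Beneficiary (§1.3)? no; or the claimant is habitually resident in the territory? yes. So the claimant is a Tier I Household.
Under §1.8: the claimant's partner is in remunerative employment? yes; and not a Reportable Beneficiary (§1.2)? yes; and Tier I Household (§1.7)? yes. So the claimant is an Accredited Claimant.

Yes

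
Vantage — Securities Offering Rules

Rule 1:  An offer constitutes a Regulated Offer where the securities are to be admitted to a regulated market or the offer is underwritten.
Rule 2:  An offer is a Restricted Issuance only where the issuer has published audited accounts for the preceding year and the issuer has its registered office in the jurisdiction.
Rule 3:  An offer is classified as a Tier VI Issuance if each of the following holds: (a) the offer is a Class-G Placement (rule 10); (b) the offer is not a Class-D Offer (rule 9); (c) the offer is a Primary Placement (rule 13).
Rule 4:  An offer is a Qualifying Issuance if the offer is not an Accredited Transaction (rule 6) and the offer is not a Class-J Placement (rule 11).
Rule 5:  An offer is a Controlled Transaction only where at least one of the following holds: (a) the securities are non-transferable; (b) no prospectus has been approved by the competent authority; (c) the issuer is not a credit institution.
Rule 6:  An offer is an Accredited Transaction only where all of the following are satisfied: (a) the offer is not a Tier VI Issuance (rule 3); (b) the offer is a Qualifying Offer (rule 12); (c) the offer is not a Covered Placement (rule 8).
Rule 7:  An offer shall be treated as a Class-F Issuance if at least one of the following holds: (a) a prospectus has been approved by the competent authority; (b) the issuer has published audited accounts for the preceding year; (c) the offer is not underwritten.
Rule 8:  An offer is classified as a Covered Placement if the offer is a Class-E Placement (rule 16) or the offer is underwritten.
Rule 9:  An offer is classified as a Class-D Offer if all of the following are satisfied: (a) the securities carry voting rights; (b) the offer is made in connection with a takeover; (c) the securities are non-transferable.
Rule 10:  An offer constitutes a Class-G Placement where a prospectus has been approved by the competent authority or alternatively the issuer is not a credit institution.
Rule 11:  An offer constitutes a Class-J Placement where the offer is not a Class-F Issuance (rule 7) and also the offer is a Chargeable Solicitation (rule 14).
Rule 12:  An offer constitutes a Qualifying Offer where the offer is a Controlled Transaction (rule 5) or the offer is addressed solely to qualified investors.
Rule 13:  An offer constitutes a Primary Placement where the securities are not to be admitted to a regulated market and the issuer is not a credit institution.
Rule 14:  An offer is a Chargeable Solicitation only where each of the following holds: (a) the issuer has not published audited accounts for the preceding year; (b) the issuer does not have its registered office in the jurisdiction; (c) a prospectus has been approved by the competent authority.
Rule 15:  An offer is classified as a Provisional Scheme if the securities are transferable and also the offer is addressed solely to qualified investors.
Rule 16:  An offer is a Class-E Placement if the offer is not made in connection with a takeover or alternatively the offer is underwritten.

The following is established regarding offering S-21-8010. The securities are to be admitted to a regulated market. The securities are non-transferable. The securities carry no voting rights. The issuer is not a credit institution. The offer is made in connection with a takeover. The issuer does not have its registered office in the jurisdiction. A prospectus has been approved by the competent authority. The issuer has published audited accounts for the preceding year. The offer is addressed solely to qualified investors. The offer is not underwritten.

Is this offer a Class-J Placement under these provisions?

No

Under rule 7: a prospectus has been approved by the competent authority? yes; or the issuer has published audited accounts for the preceding year? yes; or the offer is not underwritten? yes. So the offer is a Class-F Issuance.
Under rule 14: the issuer has not published audited accounts for the preceding year? no; and the issuer does not have its registered office in the jurisdiction? yes; and a prospectus has been approved by the competent authority? yes. So the offer is not a Chargeable Solicitation.
Under rule 11: not a Class-F Issuance (rule 7)? no; and Chargeable Solicitation (rule 14)? no. So the offer is not a Class-J Placement.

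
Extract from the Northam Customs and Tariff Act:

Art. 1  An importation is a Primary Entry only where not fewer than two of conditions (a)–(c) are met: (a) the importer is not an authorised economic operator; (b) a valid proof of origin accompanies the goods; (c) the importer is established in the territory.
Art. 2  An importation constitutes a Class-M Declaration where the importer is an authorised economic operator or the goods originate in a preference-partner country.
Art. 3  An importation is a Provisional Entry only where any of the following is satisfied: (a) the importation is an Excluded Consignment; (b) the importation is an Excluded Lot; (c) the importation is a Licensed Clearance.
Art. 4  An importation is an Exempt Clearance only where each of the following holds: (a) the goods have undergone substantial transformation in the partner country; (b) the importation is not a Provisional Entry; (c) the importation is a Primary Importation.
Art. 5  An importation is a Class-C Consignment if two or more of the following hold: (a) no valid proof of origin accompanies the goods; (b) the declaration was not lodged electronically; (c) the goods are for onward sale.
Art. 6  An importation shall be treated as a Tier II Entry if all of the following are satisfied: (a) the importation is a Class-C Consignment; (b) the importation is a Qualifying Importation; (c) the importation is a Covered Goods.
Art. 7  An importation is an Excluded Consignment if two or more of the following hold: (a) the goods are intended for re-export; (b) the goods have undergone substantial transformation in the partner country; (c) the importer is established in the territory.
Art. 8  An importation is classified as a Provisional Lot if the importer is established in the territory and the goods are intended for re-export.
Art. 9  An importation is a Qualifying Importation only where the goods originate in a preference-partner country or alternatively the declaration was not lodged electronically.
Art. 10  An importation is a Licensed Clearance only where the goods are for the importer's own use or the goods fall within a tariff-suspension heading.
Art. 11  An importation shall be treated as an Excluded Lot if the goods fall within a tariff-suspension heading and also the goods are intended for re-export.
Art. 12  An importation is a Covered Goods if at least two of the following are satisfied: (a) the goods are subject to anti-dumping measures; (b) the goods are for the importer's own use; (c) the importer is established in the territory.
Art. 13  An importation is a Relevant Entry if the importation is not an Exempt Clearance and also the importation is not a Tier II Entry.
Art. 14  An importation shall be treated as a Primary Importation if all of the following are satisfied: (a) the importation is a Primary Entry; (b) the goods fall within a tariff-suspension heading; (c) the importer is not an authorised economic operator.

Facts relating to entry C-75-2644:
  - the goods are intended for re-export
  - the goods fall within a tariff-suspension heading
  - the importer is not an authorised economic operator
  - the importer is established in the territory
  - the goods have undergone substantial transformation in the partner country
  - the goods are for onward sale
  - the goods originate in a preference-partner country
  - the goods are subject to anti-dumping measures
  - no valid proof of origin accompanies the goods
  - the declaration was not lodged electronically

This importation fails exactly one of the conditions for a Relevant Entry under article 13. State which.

Tier II Entry

article 7 — Excluded Consignment: the goods are intended for re-export? yes; the goods have undergone substantial transformation in the partner country? yes; the importer is established in the territory? yes — 3 of 3 hold (need ≥2) → satisfied.
article 11 — Excluded Lot: [the goods fall within a tariff-suspension heading? yes] AND [the goods are intended for re-export? yes] → satisfied.
article 10 — Licensed Clearance: [the goods are for the importer's own use? no] OR [the goods fall within a tariff-suspension heading? yes] → satisfied.
article 3 — Provisional Entry: [Excluded Consignment (article 7)? yes] OR [Excluded Lot (article 11)? yes] OR [Licensed Clearance (article 10)? yes] → satisfied.
article 1 — Primary Entry: the importer is not an authorised economic operator? yes; a valid proof of origin accompanies the goods? no; the importer is established in the territory? yes — 2 of 3 hold (need ≥2) → satisfied.
article 14 — Primary Importation: [Primary Entry (article 1)? yes] AND [the goods fall within a tariff-suspension heading? yes] AND [the importer is not an authorised economic operator? yes] → satisfied.
article 4 — Exempt Clearance: [the goods have undergone substantial transformation in the partner country? yes] AND [not a Provisional Entry (article 3)? no] AND [Primary Importation (article 14)? yes] → not satisfied.
article 5 — Class-C Consignment: no valid proof of origin accompanies the goods? yes; the declaration was not lodged electronically? yes; the goods are for onward sale? yes — 3 of 3 hold (need ≥2) → satisfied.
article 9 — Qualifying Importation: [the goods originate in a preference-partner country? yes] OR [the declaration was not lodged electronically? yes] → satisfied.
article 12 — Covered Goods: the goods are subject to anti-dumping measures? yes; the goods are for the importer's own use? no; the importer is established in the territory? yes — 2 of 3 hold (need ≥2) → satisfied.
article 6 — Tier II Entry: [Class-C Consignment (article 5)? yes] AND [Qualifying Importation (article 9)? yes] AND [Covered Goods (article 12)? yes] → satisfied.
article 13 — Relevant Entry: [not an Exempt Clearance (article 4)? yes] AND [not a Tier II Entry (article 6)? no] → not satisfied.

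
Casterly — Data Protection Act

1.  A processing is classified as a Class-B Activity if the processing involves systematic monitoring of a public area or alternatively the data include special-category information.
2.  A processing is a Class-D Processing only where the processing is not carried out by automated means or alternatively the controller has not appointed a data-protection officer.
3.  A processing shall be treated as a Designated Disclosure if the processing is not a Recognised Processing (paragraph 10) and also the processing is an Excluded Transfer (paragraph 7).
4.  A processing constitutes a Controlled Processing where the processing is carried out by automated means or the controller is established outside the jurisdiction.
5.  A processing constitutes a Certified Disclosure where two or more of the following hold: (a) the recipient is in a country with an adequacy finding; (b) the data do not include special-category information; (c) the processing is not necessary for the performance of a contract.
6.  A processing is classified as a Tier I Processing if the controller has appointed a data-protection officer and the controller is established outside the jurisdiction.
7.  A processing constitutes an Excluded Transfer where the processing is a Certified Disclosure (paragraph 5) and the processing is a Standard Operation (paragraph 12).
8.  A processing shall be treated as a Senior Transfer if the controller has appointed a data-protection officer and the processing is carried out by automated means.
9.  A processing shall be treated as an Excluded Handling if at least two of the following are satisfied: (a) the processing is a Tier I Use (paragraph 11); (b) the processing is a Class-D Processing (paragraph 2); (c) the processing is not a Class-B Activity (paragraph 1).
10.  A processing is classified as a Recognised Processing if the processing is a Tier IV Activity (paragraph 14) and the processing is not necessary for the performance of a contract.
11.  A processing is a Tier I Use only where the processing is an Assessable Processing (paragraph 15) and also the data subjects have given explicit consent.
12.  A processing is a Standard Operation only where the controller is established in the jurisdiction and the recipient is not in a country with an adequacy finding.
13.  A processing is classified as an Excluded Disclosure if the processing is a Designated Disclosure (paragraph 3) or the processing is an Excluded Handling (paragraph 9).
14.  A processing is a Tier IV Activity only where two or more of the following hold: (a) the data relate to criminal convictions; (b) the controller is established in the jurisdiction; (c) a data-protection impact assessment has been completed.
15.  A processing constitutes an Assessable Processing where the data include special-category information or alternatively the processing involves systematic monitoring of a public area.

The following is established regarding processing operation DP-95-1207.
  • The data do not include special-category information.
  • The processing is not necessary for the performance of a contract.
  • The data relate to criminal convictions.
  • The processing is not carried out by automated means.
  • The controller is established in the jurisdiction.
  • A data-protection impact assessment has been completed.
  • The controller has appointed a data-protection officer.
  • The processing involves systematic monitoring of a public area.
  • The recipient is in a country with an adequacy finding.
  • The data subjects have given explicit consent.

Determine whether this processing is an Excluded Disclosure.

Yes

paragraph 14 — Tier IV Activity: the data relate to criminal convictions? yes; the controller is established in the jurisdiction? yes; a data-protection impact assessment has been completed? yes — 3 of 3 hold (need ≥2) → satisfied.
paragraph 10 — Recognised Processing: [Tier IV Activity (paragraph 14)? yes] AND [the processing is not necessary for the performance of a contract? yes] → satisfied.
paragraph 5 — Certified Disclosure: the recipient is in a country with an adequacy finding? yes; the data do not include special-category information? yes; the processing is not necessary for the performance of a contract? yes — 3 of 3 hold (need ≥2) → satisfied.
paragraph 12 — Standard Operation: [the controller is established in the jurisdiction? yes] AND [the recipient is not in a country with an adequacy finding? no] → not satisfied.
paragraph 7 — Excluded Transfer: [Certified Disclosure (paragraph 5)? yes] AND [Standard Operation (paragraph 12)? no] → not satisfied.
paragraph 3 — Designated Disclosure: [not a Recognised Processing (paragraph 10)? no] AND [Excluded Transfer (paragraph 7)? no] → not satisfied.
paragraph 15 — Assessable Processing: [the data include special-category information? no] OR [the processing involves systematic monitoring of a public area? yes] → satisfied.
paragraph 11 — Tier I Use: [Assessable Processing (paragraph 15)? yes] AND [the data subjects have given explicit consent? yes] → satisfied.
paragraph 2 — Class-D Processing: [the processing is not carried out by automated means? yes] OR [the controller has not appointed a data-protection officer? no] → satisfied.
paragraph 1 — Class-B Activity: [the processing involves systematic monitoring of a public area? yes] OR [the data include special-category information? no] → satisfied.
paragraph 9 — Excluded Handling: Tier I Use (paragraph 11)? yes; Class-D Processing (paragraph 2)? yes; not a Class-B Activity (paragraph 1)? no — 2 of 3 hold (need ≥2) → satisfied.
paragraph 13 — Excluded Disclosure: [Designated Disclosure (paragraph 3)? no] OR [Excluded Handling (paragraph 9)? yes] → satisfied.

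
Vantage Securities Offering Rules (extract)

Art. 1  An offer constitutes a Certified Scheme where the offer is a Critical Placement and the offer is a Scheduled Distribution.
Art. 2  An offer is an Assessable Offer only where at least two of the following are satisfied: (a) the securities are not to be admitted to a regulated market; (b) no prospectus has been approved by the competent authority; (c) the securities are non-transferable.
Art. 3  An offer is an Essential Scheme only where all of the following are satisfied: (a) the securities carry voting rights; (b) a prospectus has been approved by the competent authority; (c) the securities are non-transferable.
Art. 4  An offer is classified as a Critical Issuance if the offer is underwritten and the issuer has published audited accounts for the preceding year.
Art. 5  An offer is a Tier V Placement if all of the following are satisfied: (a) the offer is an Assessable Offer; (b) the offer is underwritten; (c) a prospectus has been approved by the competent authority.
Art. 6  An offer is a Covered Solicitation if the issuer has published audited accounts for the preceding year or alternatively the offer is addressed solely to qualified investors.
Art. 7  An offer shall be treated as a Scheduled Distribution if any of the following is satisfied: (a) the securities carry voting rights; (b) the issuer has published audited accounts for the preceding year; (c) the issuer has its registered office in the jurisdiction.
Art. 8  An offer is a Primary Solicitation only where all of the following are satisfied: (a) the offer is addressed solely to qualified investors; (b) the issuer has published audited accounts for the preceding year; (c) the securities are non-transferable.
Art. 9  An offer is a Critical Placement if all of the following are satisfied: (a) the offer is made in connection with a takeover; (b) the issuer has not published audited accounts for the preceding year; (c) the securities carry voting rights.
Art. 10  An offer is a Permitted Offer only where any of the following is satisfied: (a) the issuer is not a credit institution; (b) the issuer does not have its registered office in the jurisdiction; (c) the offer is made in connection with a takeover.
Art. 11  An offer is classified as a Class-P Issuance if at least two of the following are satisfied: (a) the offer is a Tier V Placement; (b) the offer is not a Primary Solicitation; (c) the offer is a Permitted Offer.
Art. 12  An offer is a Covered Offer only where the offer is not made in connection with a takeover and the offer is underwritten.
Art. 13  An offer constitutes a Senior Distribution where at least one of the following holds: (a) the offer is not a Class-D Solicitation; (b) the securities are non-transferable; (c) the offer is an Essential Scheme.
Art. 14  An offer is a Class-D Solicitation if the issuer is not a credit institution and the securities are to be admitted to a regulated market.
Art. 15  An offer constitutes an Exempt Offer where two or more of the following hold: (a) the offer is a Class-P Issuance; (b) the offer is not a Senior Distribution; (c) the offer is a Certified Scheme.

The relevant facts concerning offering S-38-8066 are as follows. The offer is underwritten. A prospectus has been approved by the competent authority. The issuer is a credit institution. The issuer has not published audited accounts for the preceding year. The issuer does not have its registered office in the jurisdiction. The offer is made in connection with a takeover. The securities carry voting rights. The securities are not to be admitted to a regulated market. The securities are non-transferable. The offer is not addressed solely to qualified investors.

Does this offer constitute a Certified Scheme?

article 9 — Critical Placement: [the offer is made in connection with a takeover? yes] AND [the issuer has not published audited accounts for the preceding year? yes] AND [the securities carry voting rights? yes] → satisfied.
article 7 — Scheduled Distribution: [the securities carry voting rights? yes] OR [the issuer has published audited accounts for the preceding year? no] OR [the issuer has its registered office in the jurisdiction? no] → satisfied.
article 1 — Certified Scheme: [Critical Placement (article 9)? yes] AND [Scheduled Distribution (article 7)? yes] → satisfied.

Yes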